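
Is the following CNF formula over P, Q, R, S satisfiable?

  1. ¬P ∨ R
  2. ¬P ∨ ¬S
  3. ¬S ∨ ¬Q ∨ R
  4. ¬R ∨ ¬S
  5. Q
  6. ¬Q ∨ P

From the singleton clause (Q), Q = True.
From the singleton clause (P), P = True.
From the singleton clause (R), R = True.
From the singleton clause (¬S), S = False.
All clauses are satisfied.
A satisfying assignment: P ↦ True, Q ↦ True, R ↦ True, S ↦ False.

Yes, satisfiable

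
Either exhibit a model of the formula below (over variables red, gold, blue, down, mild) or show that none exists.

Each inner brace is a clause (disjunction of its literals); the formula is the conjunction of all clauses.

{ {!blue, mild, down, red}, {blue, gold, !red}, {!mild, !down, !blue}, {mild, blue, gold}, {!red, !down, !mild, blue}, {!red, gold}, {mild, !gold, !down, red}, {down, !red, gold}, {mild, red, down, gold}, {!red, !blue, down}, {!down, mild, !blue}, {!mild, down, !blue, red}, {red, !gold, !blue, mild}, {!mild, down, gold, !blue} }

Try red = true.
Unit clause (gold) forces gold = true.
Try blue = false.
Try down = false.
No clause remains; mild is free.

red ↦ true,  gold ↦ true,  blue ↦ false,  down ↦ false,  mild ↦ true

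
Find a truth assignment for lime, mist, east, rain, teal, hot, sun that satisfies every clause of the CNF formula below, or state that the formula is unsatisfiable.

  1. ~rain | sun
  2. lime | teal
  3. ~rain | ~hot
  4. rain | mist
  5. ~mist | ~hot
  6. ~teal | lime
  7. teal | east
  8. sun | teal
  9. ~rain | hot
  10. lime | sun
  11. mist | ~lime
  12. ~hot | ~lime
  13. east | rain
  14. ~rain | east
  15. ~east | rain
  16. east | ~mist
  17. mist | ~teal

Suppose rain = 0.
Unit clause (mist) forces mist = 1.
Unit clause (~hot) forces hot = 0.
Unit clause (east) forces east = 1.
That conflicts with the unit clause (~east).
Undo rain and try rain = 1.
Unit clause (sun) forces sun = 1.
Unit clause (~hot) forces hot = 0.
That conflicts with the unit clause (hot).
Either choice for rain ends in contradiction.

UNSATISFIABLE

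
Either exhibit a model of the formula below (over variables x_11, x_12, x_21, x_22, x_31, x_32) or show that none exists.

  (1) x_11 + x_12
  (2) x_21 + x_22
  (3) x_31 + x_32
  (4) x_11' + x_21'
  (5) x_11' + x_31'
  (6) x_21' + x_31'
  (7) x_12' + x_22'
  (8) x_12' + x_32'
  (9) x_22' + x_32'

Suppose x_11 = 1.
The clause (x_21') is unit, so x_21 = 0.
The clause (x_22) is unit, so x_22 = 1.
The clause (x_31') is unit, so x_31 = 0.
The clause (x_32) is unit, so x_32 = 1.
But (x_32') is also a unit clause — contradiction.
Backtrack on x_11: now try x_11 = 0.
The clause (x_12) is unit, so x_12 = 1.
The clause (x_22') is unit, so x_22 = 0.
The clause (x_21) is unit, so x_21 = 1.
The clause (x_31') is unit, so x_31 = 0.
The clause (x_32) is unit, so x_32 = 1.
But (x_32') is also a unit clause — contradiction.
Either choice for x_11 ends in contradiction.

UNSATISFIABLE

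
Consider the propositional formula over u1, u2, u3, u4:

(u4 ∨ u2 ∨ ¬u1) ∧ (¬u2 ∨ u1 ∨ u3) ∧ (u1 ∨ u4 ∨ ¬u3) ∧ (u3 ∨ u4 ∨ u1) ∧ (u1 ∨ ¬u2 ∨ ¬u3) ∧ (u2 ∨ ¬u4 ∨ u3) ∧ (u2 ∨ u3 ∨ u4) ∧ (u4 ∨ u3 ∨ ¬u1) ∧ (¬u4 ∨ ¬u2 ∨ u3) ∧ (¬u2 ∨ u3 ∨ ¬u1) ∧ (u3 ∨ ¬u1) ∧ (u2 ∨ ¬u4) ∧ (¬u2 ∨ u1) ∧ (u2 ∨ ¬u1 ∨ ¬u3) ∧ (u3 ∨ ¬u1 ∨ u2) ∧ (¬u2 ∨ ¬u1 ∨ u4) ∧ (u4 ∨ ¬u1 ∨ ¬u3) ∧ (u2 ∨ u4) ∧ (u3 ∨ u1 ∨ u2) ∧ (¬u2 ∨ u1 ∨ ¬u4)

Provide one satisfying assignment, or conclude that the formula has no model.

Suppose u3 = True.
Suppose u1 = True.
Unit clause (u2) forces u2 = True.
Unit clause (u4) forces u4 = True.
This assignment satisfies each clause.

u1 ↦ True; u2 ↦ True; u3 ↦ True; u4 ↦ True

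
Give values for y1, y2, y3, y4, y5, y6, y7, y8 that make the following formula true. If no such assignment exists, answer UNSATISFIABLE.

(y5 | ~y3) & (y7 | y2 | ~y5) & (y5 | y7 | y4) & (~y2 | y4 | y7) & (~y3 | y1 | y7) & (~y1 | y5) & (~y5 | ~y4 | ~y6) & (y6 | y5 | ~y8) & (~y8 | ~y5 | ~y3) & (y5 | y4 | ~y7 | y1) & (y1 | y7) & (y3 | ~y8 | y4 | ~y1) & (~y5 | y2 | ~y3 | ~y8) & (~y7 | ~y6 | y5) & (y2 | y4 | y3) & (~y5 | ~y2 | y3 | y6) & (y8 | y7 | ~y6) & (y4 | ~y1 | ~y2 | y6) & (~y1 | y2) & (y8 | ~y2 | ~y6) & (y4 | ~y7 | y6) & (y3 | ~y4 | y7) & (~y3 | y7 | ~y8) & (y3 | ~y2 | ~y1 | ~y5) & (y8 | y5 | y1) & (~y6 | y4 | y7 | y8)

y1: 0; y2: 0; y3: 1; y4: 0; y5: 1; y6: 1; y7: 1; y8: 0

Suppose y5 = 1.
Suppose y7 = 1.
Suppose y4 = 0.
(y6) alone gives y6 = 1.
Suppose y8 = 0.
(~y2) alone gives y2 = 0.
(y3) alone gives y3 = 1.
(~y1) alone gives y1 = 0.
Every clause now holds.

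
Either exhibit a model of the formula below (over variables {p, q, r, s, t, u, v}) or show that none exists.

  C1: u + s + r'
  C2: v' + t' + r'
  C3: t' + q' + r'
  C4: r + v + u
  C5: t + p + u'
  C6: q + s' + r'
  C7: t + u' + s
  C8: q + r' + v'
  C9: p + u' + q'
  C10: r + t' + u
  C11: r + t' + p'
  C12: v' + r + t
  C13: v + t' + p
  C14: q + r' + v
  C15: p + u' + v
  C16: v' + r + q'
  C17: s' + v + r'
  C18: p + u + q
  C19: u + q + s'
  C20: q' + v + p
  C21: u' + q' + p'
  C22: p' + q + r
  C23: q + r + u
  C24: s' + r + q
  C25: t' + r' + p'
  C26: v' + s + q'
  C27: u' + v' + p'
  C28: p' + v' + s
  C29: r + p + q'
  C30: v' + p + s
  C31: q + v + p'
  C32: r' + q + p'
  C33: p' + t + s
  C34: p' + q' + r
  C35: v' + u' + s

Suppose u = 0.
Suppose s = 1.
Unit clause (q) forces q = 1.
Suppose t = 0.
Suppose r = 1.
Unit clause (v) forces v = 1.
All clauses hold; p can take either value.

p: 1, q: 1, r: 1, s: 1, t: 0, u: 0, v: 1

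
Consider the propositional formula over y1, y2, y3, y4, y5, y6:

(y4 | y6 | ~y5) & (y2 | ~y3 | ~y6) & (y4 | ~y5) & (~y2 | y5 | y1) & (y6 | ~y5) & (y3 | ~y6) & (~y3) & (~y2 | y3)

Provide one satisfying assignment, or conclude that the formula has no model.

Unit clause (~y3) forces y3 = 0.
Unit clause (~y6) forces y6 = 0.
Unit clause (~y5) forces y5 = 0.
Unit clause (~y2) forces y2 = 0.
All clauses hold; y1, y4 can take either value.

y1: 0; y2: 0; y3: 0; y4: 0; y5: 0; y6: 0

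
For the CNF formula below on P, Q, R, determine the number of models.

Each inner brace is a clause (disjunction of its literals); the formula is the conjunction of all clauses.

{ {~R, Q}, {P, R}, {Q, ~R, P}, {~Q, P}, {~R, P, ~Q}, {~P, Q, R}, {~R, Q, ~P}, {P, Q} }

There are 2^3 = 8 truth assignments over (P, Q, R).
Check each against the 8 clauses (columns in the order P, Q, R):
  F F F  ✗ fails (P | R)
  F F T  ✗ fails (~R | Q)
  F T F  ✗ fails (P | R)
  F T T  ✗ fails (~Q | P)
  T F F  ✗ fails (~P | Q | R)
  T F T  ✗ fails (~R | Q)
  T T F  ✓ satisfies all
  T T T  ✓ satisfies all
2 of the 8 rows are models.

2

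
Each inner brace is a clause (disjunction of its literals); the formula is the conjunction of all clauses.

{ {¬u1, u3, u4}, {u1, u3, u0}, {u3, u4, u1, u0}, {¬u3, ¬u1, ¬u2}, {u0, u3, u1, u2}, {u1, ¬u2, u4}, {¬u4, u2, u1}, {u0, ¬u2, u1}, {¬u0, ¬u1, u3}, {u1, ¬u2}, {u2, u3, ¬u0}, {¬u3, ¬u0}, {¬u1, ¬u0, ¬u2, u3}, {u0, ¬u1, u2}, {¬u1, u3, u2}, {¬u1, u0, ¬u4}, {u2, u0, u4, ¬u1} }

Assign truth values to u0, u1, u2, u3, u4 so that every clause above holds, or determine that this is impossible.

u0 ↦ False; u1 ↦ False; u2 ↦ False; u3 ↦ True; u4 ↦ False

Suppose u1 = False.
From the singleton clause (¬u2), u2 = False.
From the singleton clause (¬u4), u4 = False.
Suppose u3 = True.
From the singleton clause (¬u0), u0 = False.
Every clause now holds.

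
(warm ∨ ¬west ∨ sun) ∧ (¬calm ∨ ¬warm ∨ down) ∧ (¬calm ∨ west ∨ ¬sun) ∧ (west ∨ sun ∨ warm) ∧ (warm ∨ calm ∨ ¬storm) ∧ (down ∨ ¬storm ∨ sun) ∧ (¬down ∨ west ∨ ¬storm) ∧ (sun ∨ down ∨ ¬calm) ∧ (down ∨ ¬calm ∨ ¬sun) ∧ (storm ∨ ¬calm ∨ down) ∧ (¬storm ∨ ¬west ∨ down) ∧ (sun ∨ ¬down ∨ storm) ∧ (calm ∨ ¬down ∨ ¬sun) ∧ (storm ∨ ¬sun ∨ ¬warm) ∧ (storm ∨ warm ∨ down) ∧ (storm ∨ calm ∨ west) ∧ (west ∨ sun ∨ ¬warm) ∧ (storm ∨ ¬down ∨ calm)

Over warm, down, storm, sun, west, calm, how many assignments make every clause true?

There are 2^6 = 64 truth assignments over (warm, down, storm, sun, west, calm).
Split on sun. With sun = True, the clauses containing sun are satisfied and ¬sun drops from the rest; 4 of the 2^5 = 32 assignments to the other variables satisfy what remains.
With sun = False, by the same count on the reduced clause set, 3 assignments work.
(One model: warm=F, down=T, storm=F, sun=T, west=T, calm=T.)
Total: 4 + 3 = 7.

7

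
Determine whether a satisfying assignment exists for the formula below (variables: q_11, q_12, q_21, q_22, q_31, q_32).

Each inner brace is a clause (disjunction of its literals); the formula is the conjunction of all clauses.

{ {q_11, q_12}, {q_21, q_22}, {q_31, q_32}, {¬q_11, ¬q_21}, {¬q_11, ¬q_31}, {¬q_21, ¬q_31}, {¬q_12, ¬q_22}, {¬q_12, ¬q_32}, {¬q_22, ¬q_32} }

Case q_11 = True:
The clause (¬q_21) is unit, so q_21 = False.
The clause (q_22) is unit, so q_22 = True.
The clause (¬q_31) is unit, so q_31 = False.
The clause (q_32) is unit, so q_32 = True.
That conflicts with the unit clause (¬q_32).
Backtrack on q_11: now try q_11 = False.
The clause (q_12) is unit, so q_12 = True.
The clause (¬q_22) is unit, so q_22 = False.
The clause (q_21) is unit, so q_21 = True.
The clause (¬q_31) is unit, so q_31 = False.
The clause (q_32) is unit, so q_32 = True.
That conflicts with the unit clause (¬q_32).
Neither q_11 = True nor q_11 = False works.
No assignment satisfies every clause.

No, unsatisfiable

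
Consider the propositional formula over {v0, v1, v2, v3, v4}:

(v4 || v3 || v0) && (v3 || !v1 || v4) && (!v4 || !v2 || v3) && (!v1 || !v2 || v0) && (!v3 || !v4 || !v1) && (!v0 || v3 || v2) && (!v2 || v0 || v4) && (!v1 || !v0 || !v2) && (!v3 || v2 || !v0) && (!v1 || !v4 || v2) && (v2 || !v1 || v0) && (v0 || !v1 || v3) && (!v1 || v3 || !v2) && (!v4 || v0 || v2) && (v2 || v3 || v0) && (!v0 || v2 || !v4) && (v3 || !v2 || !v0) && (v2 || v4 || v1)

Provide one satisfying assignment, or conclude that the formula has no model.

Case v4 = false:
Case v3 = true:
Case v2 = true:
(v0) alone gives v0 = true.
(!v1) alone gives v1 = false.
Every clause now holds.

v0: true; v1: false; v2: true; v3: true; v4: false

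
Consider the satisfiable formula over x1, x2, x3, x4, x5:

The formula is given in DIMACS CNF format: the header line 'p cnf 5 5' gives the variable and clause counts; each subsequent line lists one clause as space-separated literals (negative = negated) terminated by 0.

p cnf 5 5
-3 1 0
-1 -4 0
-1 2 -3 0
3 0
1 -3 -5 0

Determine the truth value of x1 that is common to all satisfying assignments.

Suppose x1 = False.
(¬x3) alone gives x3 = False.
Now (x3) is unsatisfied and unit — conflict.
So every satisfying assignment has x1 = True.

True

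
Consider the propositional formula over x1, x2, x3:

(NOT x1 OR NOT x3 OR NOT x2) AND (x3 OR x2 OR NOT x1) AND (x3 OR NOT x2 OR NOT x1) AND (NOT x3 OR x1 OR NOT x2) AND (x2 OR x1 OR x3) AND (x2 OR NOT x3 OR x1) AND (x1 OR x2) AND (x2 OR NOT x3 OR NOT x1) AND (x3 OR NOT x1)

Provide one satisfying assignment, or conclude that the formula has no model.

Case x1 = false:
(x2) alone gives x2 = true.
(NOT x3) alone gives x3 = false.
All clauses are satisfied.

x1 ↦ false,  x2 ↦ true,  x3 ↦ false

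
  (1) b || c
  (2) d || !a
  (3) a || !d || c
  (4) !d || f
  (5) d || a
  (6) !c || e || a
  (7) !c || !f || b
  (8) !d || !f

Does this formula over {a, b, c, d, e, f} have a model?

No, unsatisfiable

Try b = true.
Try d = true.
Unit clause (f) forces f = true.
Now (!f) is unsatisfied and unit — conflict.
That branch fails; take d = false instead.
Unit clause (!a) forces a = false.
Now (a) is unsatisfied and unit — conflict.
Neither d = true nor d = false works.
That branch fails; take b = false instead.
Unit clause (c) forces c = true.
Unit clause (!f) forces f = false.
Unit clause (!d) forces d = false.
Unit clause (!a) forces a = false.
Now (a) is unsatisfied and unit — conflict.
Neither b = true nor b = false works.
No assignment satisfies every clause.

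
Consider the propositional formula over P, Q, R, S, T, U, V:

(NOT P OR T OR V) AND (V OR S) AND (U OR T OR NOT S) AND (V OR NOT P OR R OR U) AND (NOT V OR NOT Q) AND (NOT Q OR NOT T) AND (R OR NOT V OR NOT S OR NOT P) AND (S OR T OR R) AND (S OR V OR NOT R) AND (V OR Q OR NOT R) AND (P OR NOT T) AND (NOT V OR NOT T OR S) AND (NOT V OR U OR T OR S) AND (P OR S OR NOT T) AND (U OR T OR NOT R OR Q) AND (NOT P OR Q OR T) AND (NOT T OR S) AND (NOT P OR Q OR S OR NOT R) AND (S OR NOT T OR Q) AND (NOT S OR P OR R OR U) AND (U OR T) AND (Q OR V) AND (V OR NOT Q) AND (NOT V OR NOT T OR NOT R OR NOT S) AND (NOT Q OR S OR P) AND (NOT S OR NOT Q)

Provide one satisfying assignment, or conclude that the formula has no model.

Case V = true:
Unit clause (NOT Q) forces Q = false.
Case P = false:
Unit clause (NOT T) forces T = false.
Unit clause (U) forces U = true.
Case S = false:
Unit clause (R) forces R = true.
All clauses are satisfied.

P ↦ false; Q ↦ false; R ↦ true; S ↦ false; T ↦ false; U ↦ true; V ↦ true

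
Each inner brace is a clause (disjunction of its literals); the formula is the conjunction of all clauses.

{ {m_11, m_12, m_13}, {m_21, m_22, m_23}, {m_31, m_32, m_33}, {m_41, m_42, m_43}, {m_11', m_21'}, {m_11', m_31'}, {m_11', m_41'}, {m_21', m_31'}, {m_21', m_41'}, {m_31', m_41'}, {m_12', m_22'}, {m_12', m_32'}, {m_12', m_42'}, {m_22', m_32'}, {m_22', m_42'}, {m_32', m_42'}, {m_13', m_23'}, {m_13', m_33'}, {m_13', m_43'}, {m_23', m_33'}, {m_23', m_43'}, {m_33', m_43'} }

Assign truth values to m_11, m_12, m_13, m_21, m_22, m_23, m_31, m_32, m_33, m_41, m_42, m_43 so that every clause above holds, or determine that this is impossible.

Suppose m_11 = 0.
Suppose m_12 = 1.
Unit clause (m_22') forces m_22 = 0.
Unit clause (m_32') forces m_32 = 0.
Unit clause (m_42') forces m_42 = 0.
Suppose m_21 = 1.
Unit clause (m_31') forces m_31 = 0.
Unit clause (m_33) forces m_33 = 1.
Unit clause (m_41') forces m_41 = 0.
Unit clause (m_43) forces m_43 = 1.
That conflicts with the unit clause (m_43').
That branch fails; take m_21 = 0 instead.
Unit clause (m_23) forces m_23 = 1.
Unit clause (m_13') forces m_13 = 0.
Unit clause (m_33') forces m_33 = 0.
Unit clause (m_31) forces m_31 = 1.
Unit clause (m_41') forces m_41 = 0.
Unit clause (m_43) forces m_43 = 1.
That conflicts with the unit clause (m_43').
Neither m_21 = 1 nor m_21 = 0 works.
That branch fails; take m_12 = 0 instead.
Unit clause (m_13) forces m_13 = 1.
Unit clause (m_23') forces m_23 = 0.
Unit clause (m_33') forces m_33 = 0.
Unit clause (m_43') forces m_43 = 0.
Suppose m_21 = 1.
Unit clause (m_31') forces m_31 = 0.
Unit clause (m_32) forces m_32 = 1.
Unit clause (m_41') forces m_41 = 0.
Unit clause (m_42) forces m_42 = 1.
That conflicts with the unit clause (m_42').
That branch fails; take m_21 = 0 instead.
Unit clause (m_22) forces m_22 = 1.
Unit clause (m_32') forces m_32 = 0.
Unit clause (m_31) forces m_31 = 1.
Unit clause (m_41') forces m_41 = 0.
Unit clause (m_42) forces m_42 = 1.
That conflicts with the unit clause (m_42').
Neither m_21 = 1 nor m_21 = 0 works.
Neither m_12 = 1 nor m_12 = 0 works.
That branch fails; take m_11 = 1 instead.
Unit clause (m_21') forces m_21 = 0.
Unit clause (m_31') forces m_31 = 0.
Unit clause (m_41') forces m_41 = 0.
Suppose m_22 = 1.
Unit clause (m_12') forces m_12 = 0.
Unit clause (m_32') forces m_32 = 0.
Unit clause (m_33) forces m_33 = 1.
Unit clause (m_42') forces m_42 = 0.
Unit clause (m_43) forces m_43 = 1.
That conflicts with the unit clause (m_43').
That branch fails; take m_22 = 0 instead.
Unit clause (m_23) forces m_23 = 1.
Unit clause (m_13') forces m_13 = 0.
Unit clause (m_33') forces m_33 = 0.
Unit clause (m_32) forces m_32 = 1.
Unit clause (m_12') forces m_12 = 0.
Unit clause (m_42') forces m_42 = 0.
Unit clause (m_43) forces m_43 = 1.
That conflicts with the unit clause (m_43').
Neither m_22 = 1 nor m_22 = 0 works.
Neither m_11 = 1 nor m_11 = 0 works.

UNSATISFIABLE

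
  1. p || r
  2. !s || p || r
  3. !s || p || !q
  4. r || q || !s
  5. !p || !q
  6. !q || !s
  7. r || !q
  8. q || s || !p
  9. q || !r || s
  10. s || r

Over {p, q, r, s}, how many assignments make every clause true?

There are 2^4 = 16 truth assignments over (p, q, r, s).
Check each against the 10 clauses (columns in the order p, q, r, s):
  F F F F  ✗ fails (p || r)
  F F F T  ✗ fails (p || r)
  F F T F  ✗ fails (q || !r || s)
  F F T T  ✓ satisfies all
  F T F F  ✗ fails (p || r)
  F T F T  ✗ fails (p || r)
  F T T F  ✓ satisfies all
  F T T T  ✗ fails (!s || p || !q)
  T F F F  ✗ fails (q || s || !p)
  T F F T  ✗ fails (r || q || !s)
  T F T F  ✗ fails (q || s || !p)
  T F T T  ✓ satisfies all
  T T F F  ✗ fails (!p || !q)
  T T F T  ✗ fails (!p || !q)
  T T T F  ✗ fails (!p || !q)
  T T T T  ✗ fails (!p || !q)
3 of the 16 rows are models.

3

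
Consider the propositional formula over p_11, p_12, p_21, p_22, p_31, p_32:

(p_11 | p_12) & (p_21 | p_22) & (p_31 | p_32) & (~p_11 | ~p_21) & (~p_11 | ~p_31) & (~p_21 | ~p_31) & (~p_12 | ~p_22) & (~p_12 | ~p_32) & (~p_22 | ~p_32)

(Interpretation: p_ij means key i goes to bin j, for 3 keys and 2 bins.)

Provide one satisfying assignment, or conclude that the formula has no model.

Case p_11 = 1:
The clause (~p_21) is unit, so p_21 = 0.
The clause (p_22) is unit, so p_22 = 1.
The clause (~p_31) is unit, so p_31 = 0.
The clause (p_32) is unit, so p_32 = 1.
But (~p_32) is also a unit clause — contradiction.
That branch fails; take p_11 = 0 instead.
The clause (p_12) is unit, so p_12 = 1.
The clause (~p_22) is unit, so p_22 = 0.
The clause (p_21) is unit, so p_21 = 1.
The clause (~p_31) is unit, so p_31 = 0.
The clause (p_32) is unit, so p_32 = 1.
But (~p_32) is also a unit clause — contradiction.
Both values of p_11 lead to a conflict.

UNSATISFIABLE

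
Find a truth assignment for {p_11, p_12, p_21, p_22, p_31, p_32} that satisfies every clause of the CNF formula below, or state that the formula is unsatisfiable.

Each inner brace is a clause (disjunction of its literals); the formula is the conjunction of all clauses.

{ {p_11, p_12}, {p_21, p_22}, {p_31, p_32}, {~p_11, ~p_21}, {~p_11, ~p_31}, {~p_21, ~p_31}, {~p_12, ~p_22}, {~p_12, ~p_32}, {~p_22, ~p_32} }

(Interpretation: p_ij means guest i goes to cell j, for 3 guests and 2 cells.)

UNSATISFIABLE

Branch on p_11: set p_11 = 1.
From the singleton clause (~p_21), p_21 = 0.
From the singleton clause (p_22), p_22 = 1.
From the singleton clause (~p_31), p_31 = 0.
From the singleton clause (p_32), p_32 = 1.
That conflicts with the unit clause (~p_32).
Undo p_11 and try p_11 = 0.
From the singleton clause (p_12), p_12 = 1.
From the singleton clause (~p_22), p_22 = 0.
From the singleton clause (p_21), p_21 = 1.
From the singleton clause (~p_31), p_31 = 0.
From the singleton clause (p_32), p_32 = 1.
That conflicts with the unit clause (~p_32).
Both values of p_11 lead to a conflict.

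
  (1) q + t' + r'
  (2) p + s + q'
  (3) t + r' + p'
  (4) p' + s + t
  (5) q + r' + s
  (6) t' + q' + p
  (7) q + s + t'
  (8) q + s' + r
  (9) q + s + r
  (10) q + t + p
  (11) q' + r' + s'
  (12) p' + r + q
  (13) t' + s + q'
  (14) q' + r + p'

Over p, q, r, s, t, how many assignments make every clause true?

There are 2^5 = 32 truth assignments over (p, q, r, s, t).
Split on t. With t = 1, the clauses containing t are satisfied and t' drops from the rest; 0 of the 2^4 = 16 assignments to the other variables satisfy what remains.
With t = 0, by the same count on the reduced clause set, 1 assignment works.
Total: 0 + 1 = 1.

1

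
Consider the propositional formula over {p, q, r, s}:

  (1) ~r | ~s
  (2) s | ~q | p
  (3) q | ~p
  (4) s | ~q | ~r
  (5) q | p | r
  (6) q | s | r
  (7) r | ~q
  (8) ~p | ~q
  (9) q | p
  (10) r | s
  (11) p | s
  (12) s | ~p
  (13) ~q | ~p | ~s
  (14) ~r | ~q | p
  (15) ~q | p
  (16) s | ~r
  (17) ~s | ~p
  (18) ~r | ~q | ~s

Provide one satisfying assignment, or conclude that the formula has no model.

Try r = 0.
The clause (~q) is unit, so q = 0.
The clause (~p) is unit, so p = 0.
Now (p) is unsatisfied and unit — conflict.
That branch fails; take r = 1 instead.
The clause (~s) is unit, so s = 0.
Now (s) is unsatisfied and unit — conflict.
Neither r = 1 nor r = 0 works.

UNSATISFIABLE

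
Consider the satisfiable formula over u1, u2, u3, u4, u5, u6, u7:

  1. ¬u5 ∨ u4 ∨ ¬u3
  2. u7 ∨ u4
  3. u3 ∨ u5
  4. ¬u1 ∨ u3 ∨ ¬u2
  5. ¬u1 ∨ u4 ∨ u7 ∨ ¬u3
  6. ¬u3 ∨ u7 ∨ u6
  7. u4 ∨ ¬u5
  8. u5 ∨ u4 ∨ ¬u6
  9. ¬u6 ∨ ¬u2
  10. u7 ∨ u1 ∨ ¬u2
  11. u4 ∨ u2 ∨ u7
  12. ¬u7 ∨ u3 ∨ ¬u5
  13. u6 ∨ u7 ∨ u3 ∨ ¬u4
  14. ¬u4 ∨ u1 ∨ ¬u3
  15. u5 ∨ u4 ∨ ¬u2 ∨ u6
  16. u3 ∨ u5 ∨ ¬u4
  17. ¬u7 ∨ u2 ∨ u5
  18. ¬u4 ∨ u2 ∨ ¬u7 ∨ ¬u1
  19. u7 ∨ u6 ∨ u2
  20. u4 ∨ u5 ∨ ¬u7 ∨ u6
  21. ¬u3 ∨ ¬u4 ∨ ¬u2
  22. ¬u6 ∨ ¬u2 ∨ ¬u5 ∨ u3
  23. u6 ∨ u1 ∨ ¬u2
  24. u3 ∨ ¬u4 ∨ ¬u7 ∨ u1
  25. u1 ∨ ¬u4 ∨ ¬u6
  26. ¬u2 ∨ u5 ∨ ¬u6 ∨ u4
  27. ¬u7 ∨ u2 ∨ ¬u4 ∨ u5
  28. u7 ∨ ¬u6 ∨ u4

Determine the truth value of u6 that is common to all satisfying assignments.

True

Suppose u6 = False.
Case u7 = True:
Case u3 = True:
Case u5 = False:
From the singleton clause (u2), u2 = True.
From the singleton clause (u4), u4 = True.
Now (¬u4) is unsatisfied and unit — conflict.
Backtrack on u5: now try u5 = True.
From the singleton clause (u4), u4 = True.
From the singleton clause (u1), u1 = True.
From the singleton clause (u2), u2 = True.
Now (¬u2) is unsatisfied and unit — conflict.
Either choice for u5 ends in contradiction.
Backtrack on u3: now try u3 = False.
From the singleton clause (u5), u5 = True.
Now (¬u5) is unsatisfied and unit — conflict.
Either choice for u3 ends in contradiction.
Backtrack on u7: now try u7 = False.
From the singleton clause (u4), u4 = True.
From the singleton clause (¬u3), u3 = False.
Now (u3) is unsatisfied and unit — conflict.
Either choice for u7 ends in contradiction.
So every satisfying assignment has u6 = True.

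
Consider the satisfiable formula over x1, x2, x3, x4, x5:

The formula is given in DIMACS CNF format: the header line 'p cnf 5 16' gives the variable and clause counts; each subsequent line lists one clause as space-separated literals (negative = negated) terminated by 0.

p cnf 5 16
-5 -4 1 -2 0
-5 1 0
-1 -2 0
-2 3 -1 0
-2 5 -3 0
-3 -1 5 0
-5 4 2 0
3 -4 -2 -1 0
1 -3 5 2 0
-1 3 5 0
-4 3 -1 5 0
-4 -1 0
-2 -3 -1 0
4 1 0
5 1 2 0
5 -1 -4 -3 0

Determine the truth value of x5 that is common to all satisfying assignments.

False

Suppose x5 = True.
(x1) alone gives x1 = True.
(¬x2) alone gives x2 = False.
(x4) alone gives x4 = True.
Now (¬x4) is unsatisfied and unit — conflict.
So every satisfying assignment has x5 = False.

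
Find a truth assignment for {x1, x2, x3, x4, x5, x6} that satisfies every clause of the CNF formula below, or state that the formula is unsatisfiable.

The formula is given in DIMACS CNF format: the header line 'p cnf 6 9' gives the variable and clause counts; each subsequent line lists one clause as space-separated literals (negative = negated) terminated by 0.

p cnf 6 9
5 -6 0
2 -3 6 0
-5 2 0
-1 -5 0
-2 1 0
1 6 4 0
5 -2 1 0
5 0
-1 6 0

(x5) alone gives x5 = True.
(x2) alone gives x2 = True.
(¬x1) alone gives x1 = False.
That conflicts with the unit clause (x1).

UNSATISFIABLE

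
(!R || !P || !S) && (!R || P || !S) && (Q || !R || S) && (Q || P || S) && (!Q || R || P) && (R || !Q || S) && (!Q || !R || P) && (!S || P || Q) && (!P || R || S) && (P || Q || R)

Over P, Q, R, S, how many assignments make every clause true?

3

There are 2^4 = 16 truth assignments over (P, Q, R, S).
Check each against the 10 clauses (columns in the order P, Q, R, S):
  F F F F  ✗ fails (Q || P || S)
  F F F T  ✗ fails (!S || P || Q)
  F F T F  ✗ fails (Q || !R || S)
  F F T T  ✗ fails (!R || P || !S)
  F T F F  ✗ fails (!Q || R || P)
  F T F T  ✗ fails (!Q || R || P)
  F T T F  ✗ fails (!Q || !R || P)
  F T T T  ✗ fails (!R || P || !S)
  T F F F  ✗ fails (!P || R || S)
  T F F T  ✓ satisfies all
  T F T F  ✗ fails (Q || !R || S)
  T F T T  ✗ fails (!R || !P || !S)
  T T F F  ✗ fails (R || !Q || S)
  T T F T  ✓ satisfies all
  T T T F  ✓ satisfies all
  T T T T  ✗ fails (!R || !P || !S)
3 of the 16 rows are models.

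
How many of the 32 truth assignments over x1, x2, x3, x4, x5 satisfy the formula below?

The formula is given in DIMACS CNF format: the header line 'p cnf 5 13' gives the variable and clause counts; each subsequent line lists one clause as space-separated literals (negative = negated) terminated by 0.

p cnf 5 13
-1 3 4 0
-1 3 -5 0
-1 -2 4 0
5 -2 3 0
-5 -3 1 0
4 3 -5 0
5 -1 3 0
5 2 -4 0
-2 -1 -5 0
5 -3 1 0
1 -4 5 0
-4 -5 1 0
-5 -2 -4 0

There are 2^5 = 32 truth assignments over (x1, x2, x3, x4, x5).
Split on x5. With x5 = True, the clauses containing x5 are satisfied and ¬x5 drops from the rest; 2 of the 2^4 = 16 assignments to the other variables satisfy what remains.
With x5 = False, by the same count on the reduced clause set, 3 assignments work.
(One model: x1=F, x2=F, x3=F, x4=F, x5=F.)
Total: 2 + 3 = 5.

5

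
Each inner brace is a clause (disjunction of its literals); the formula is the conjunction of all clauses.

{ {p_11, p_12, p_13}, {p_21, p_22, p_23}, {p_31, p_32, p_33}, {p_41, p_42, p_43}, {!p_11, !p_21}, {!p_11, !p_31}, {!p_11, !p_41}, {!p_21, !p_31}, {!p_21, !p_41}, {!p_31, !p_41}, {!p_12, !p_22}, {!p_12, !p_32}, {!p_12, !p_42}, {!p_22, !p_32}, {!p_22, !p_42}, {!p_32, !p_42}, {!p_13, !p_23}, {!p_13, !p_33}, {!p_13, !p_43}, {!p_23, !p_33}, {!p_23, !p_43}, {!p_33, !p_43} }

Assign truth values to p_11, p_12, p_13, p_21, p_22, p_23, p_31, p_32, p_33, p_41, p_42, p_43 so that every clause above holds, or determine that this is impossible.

UNSATISFIABLE

Branch on p_11: set p_11 = false.
Branch on p_12: set p_12 = true.
Unit clause (!p_22) forces p_22 = false.
Unit clause (!p_32) forces p_32 = false.
Unit clause (!p_42) forces p_42 = false.
Branch on p_21: set p_21 = true.
Unit clause (!p_31) forces p_31 = false.
Unit clause (p_33) forces p_33 = true.
Unit clause (!p_41) forces p_41 = false.
Unit clause (p_43) forces p_43 = true.
Now (!p_43) is unsatisfied and unit — conflict.
That branch fails; take p_21 = false instead.
Unit clause (p_23) forces p_23 = true.
Unit clause (!p_13) forces p_13 = false.
Unit clause (!p_33) forces p_33 = false.
Unit clause (p_31) forces p_31 = true.
Unit clause (!p_41) forces p_41 = false.
Unit clause (p_43) forces p_43 = true.
Now (!p_43) is unsatisfied and unit — conflict.
Neither p_21 = true nor p_21 = false works.
That branch fails; take p_12 = false instead.
Unit clause (p_13) forces p_13 = true.
Unit clause (!p_23) forces p_23 = false.
Unit clause (!p_33) forces p_33 = false.
Unit clause (!p_43) forces p_43 = false.
Branch on p_21: set p_21 = true.
Unit clause (!p_31) forces p_31 = false.
Unit clause (p_32) forces p_32 = true.
Unit clause (!p_41) forces p_41 = false.
Unit clause (p_42) forces p_42 = true.
Now (!p_42) is unsatisfied and unit — conflict.
That branch fails; take p_21 = false instead.
Unit clause (p_22) forces p_22 = true.
Unit clause (!p_32) forces p_32 = false.
Unit clause (p_31) forces p_31 = true.
Unit clause (!p_41) forces p_41 = false.
Unit clause (p_42) forces p_42 = true.
Now (!p_42) is unsatisfied and unit — conflict.
Neither p_21 = true nor p_21 = false works.
Neither p_12 = true nor p_12 = false works.
That branch fails; take p_11 = true instead.
Unit clause (!p_21) forces p_21 = false.
Unit clause (!p_31) forces p_31 = false.
Unit clause (!p_41) forces p_41 = false.
Branch on p_22: set p_22 = true.
Unit clause (!p_12) forces p_12 = false.
Unit clause (!p_32) forces p_32 = false.
Unit clause (p_33) forces p_33 = true.
Unit clause (!p_42) forces p_42 = false.
Unit clause (p_43) forces p_43 = true.
Now (!p_43) is unsatisfied and unit — conflict.
That branch fails; take p_22 = false instead.
Unit clause (p_23) forces p_23 = true.
Unit clause (!p_13) forces p_13 = false.
Unit clause (!p_33) forces p_33 = false.
Unit clause (p_32) forces p_32 = true.
Unit clause (!p_12) forces p_12 = false.
Unit clause (!p_42) forces p_42 = false.
Unit clause (p_43) forces p_43 = true.
Now (!p_43) is unsatisfied and unit — conflict.
Neither p_22 = true nor p_22 = false works.
Neither p_11 = true nor p_11 = false works.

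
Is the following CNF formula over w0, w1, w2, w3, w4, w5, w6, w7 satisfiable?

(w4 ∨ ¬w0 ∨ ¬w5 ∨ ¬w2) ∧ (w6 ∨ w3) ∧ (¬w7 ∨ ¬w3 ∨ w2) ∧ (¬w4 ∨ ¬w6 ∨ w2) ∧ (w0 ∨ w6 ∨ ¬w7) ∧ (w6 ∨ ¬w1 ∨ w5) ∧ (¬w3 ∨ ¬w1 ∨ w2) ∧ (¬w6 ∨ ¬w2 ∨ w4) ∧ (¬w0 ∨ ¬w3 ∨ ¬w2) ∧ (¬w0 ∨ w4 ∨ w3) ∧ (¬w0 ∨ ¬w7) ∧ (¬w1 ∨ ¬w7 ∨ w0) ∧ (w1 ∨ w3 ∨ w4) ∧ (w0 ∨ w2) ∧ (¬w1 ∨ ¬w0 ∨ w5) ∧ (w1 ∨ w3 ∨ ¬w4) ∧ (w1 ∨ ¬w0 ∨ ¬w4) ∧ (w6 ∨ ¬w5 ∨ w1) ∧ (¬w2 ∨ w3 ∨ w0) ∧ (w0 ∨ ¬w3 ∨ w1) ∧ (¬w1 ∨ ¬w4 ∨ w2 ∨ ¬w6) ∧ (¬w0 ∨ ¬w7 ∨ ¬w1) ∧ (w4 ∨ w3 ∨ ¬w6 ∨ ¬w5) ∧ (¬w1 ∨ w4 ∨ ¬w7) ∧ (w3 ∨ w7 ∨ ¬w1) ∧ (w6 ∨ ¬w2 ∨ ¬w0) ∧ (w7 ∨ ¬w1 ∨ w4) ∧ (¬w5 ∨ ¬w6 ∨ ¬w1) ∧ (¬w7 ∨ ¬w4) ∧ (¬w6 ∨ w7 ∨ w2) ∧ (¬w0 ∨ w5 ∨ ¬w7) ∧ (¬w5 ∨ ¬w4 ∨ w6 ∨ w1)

Satisfiable

Try w6 = False.
Unit clause (w3) forces w3 = True.
Try w7 = False.
Try w1 = False.
Unit clause (¬w5) forces w5 = False.
Unit clause (w0) forces w0 = True.
Unit clause (¬w2) forces w2 = False.
Unit clause (¬w4) forces w4 = False.
Every clause now holds.
A satisfying assignment: w0=True, w1=False, w2=False, w3=True, w4=False, w5=False, w6=False, w7=False.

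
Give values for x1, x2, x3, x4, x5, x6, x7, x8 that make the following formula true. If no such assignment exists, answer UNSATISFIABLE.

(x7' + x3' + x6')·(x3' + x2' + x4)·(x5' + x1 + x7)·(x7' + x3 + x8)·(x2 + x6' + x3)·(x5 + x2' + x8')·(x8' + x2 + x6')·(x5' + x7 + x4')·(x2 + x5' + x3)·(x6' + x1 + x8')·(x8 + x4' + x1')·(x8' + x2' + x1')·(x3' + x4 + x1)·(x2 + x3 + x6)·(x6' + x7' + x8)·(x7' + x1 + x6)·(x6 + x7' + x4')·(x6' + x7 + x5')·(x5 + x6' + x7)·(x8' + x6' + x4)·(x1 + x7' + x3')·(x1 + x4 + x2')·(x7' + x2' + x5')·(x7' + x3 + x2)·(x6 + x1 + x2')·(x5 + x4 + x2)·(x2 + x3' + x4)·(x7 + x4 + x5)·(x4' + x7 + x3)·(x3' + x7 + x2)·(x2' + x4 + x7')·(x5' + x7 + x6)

UNSATISFIABLE

Branch on x7: set x7 = 0.
Branch on x5: set x5 = 0.
The clause (x6') is unit, so x6 = 0.
The clause (x4) is unit, so x4 = 1.
The clause (x3) is unit, so x3 = 1.
The clause (x2) is unit, so x2 = 1.
The clause (x8') is unit, so x8 = 0.
The clause (x1') is unit, so x1 = 0.
Now (x1) is unsatisfied and unit — conflict.
Backtrack on x5: now try x5 = 1.
The clause (x1) is unit, so x1 = 1.
The clause (x4') is unit, so x4 = 0.
The clause (x6') is unit, so x6 = 0.
Now (x6) is unsatisfied and unit — conflict.
Neither x5 = 1 nor x5 = 0 works.
Backtrack on x7: now try x7 = 1.
Branch on x3: set x3 = 0.
The clause (x8) is unit, so x8 = 1.
The clause (x2) is unit, so x2 = 1.
The clause (x5) is unit, so x5 = 1.
Now (x5') is unsatisfied and unit — conflict.
Backtrack on x3: now try x3 = 1.
The clause (x6') is unit, so x6 = 0.
The clause (x1) is unit, so x1 = 1.
The clause (x4') is unit, so x4 = 0.
The clause (x2') is unit, so x2 = 0.
Now (x2) is unsatisfied and unit — conflict.
Neither x3 = 1 nor x3 = 0 works.
Neither x7 = 1 nor x7 = 0 works.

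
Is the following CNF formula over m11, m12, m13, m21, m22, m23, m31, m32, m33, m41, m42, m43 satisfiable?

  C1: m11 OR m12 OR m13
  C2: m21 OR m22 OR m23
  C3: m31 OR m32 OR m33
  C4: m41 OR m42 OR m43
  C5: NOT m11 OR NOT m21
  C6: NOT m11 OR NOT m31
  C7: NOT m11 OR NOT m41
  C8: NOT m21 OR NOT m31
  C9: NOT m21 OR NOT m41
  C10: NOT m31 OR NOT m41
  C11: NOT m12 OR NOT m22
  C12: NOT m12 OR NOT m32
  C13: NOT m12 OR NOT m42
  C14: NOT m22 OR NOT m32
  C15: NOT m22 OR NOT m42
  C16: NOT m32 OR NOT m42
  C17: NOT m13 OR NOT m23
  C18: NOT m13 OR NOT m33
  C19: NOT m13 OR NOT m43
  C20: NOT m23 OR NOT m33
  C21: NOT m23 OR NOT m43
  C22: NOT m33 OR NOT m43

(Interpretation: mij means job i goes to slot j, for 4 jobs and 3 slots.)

Suppose m11 = false.
Suppose m12 = true.
(NOT m22) alone gives m22 = false.
(NOT m32) alone gives m32 = false.
(NOT m42) alone gives m42 = false.
Suppose m21 = true.
(NOT m31) alone gives m31 = false.
(m33) alone gives m33 = true.
(NOT m41) alone gives m41 = false.
(m43) alone gives m43 = true.
Now (NOT m43) is unsatisfied and unit — conflict.
So m21 must be the other value — set m21 = false.
(m23) alone gives m23 = true.
(NOT m13) alone gives m13 = false.
(NOT m33) alone gives m33 = false.
(m31) alone gives m31 = true.
(NOT m41) alone gives m41 = false.
(m43) alone gives m43 = true.
Now (NOT m43) is unsatisfied and unit — conflict.
Either choice for m21 ends in contradiction.
So m12 must be the other value — set m12 = false.
(m13) alone gives m13 = true.
(NOT m23) alone gives m23 = false.
(NOT m33) alone gives m33 = false.
(NOT m43) alone gives m43 = false.
Suppose m21 = true.
(NOT m31) alone gives m31 = false.
(m32) alone gives m32 = true.
(NOT m41) alone gives m41 = false.
(m42) alone gives m42 = true.
Now (NOT m42) is unsatisfied and unit — conflict.
So m21 must be the other value — set m21 = false.
(m22) alone gives m22 = true.
(NOT m32) alone gives m32 = false.
(m31) alone gives m31 = true.
(NOT m41) alone gives m41 = false.
(m42) alone gives m42 = true.
Now (NOT m42) is unsatisfied and unit — conflict.
Either choice for m21 ends in contradiction.
Either choice for m12 ends in contradiction.
So m11 must be the other value — set m11 = true.
(NOT m21) alone gives m21 = false.
(NOT m31) alone gives m31 = false.
(NOT m41) alone gives m41 = false.
Suppose m22 = true.
(NOT m12) alone gives m12 = false.
(NOT m32) alone gives m32 = false.
(m33) alone gives m33 = true.
(NOT m42) alone gives m42 = false.
(m43) alone gives m43 = true.
Now (NOT m43) is unsatisfied and unit — conflict.
So m22 must be the other value — set m22 = false.
(m23) alone gives m23 = true.
(NOT m13) alone gives m13 = false.
(NOT m33) alone gives m33 = false.
(m32) alone gives m32 = true.
(NOT m12) alone gives m12 = false.
(NOT m42) alone gives m42 = false.
(m43) alone gives m43 = true.
Now (NOT m43) is unsatisfied and unit — conflict.
Either choice for m22 ends in contradiction.
Either choice for m11 ends in contradiction.
No assignment satisfies every clause.

Unsatisfiable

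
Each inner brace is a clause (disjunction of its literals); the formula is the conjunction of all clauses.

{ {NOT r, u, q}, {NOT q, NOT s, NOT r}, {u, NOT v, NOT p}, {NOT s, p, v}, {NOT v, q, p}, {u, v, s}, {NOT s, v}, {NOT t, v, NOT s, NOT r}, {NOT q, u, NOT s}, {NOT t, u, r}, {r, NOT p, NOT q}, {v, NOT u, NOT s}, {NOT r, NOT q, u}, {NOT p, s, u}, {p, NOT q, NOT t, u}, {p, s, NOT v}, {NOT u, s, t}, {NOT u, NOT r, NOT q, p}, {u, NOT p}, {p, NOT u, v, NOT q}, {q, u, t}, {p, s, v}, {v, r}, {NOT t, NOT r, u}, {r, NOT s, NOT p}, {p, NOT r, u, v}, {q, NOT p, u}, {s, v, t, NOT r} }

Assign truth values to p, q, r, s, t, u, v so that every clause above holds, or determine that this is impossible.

p ↦ true, q ↦ false, r ↦ true, s ↦ true, t ↦ false, u ↦ true, v ↦ true

Try s = true.
From the singleton clause (v), v = true.
Try q = false.
From the singleton clause (p), p = true.
From the singleton clause (u), u = true.
From the singleton clause (r), r = true.
No clause remains; t is free.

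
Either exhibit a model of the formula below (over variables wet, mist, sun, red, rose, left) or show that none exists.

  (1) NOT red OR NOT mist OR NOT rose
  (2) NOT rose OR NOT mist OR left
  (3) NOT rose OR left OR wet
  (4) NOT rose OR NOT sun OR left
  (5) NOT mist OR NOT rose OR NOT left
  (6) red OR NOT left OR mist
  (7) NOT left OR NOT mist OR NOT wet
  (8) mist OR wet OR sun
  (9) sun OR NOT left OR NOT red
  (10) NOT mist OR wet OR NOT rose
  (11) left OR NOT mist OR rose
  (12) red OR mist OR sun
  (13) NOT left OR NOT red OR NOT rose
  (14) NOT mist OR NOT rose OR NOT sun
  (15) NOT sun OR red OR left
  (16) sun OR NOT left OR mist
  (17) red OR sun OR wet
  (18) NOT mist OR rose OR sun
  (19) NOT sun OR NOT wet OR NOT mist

Try red = true.
Try mist = false.
Try wet = true.
Try sun = true.
Try rose = false.
No clause remains; left is free.

wet ↦ true; mist ↦ false; sun ↦ true; red ↦ true; rose ↦ false; left ↦ true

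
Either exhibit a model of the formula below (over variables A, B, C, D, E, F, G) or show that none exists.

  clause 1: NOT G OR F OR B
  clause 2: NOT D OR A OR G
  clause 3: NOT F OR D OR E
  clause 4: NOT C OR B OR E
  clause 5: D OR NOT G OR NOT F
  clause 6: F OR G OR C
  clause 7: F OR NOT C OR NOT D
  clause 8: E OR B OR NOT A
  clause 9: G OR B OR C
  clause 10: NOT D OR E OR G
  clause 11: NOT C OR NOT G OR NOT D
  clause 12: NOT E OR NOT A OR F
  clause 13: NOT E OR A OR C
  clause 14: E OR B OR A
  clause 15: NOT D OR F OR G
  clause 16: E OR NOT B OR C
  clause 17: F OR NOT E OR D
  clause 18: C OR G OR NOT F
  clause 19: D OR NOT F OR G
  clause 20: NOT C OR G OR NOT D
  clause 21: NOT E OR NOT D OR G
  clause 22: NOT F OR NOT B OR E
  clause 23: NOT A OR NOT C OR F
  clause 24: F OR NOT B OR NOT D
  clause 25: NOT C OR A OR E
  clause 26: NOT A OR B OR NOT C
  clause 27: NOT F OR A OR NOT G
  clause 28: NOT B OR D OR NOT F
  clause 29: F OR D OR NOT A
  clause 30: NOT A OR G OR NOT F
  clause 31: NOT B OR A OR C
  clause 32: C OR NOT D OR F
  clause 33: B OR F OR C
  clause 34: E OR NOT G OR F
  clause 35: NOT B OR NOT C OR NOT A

A ↦ true,  B ↦ false,  C ↦ false,  D ↦ true,  E ↦ true,  F ↦ true,  G ↦ true

Try G = true.
Try F = true.
The clause (D) is unit, so D = true.
The clause (NOT C) is unit, so C = false.
The clause (A) is unit, so A = true.
Try E = true.
No clause remains; B is free.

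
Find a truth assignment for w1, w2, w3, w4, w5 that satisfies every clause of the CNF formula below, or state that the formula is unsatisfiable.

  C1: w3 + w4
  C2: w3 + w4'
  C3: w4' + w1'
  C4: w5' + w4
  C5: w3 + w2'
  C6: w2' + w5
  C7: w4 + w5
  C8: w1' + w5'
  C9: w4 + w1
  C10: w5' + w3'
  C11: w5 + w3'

UNSATISFIABLE

Branch on w3: set w3 = 1.
The clause (w5') is unit, so w5 = 0.
That conflicts with the unit clause (w5).
Backtrack on w3: now try w3 = 0.
The clause (w4) is unit, so w4 = 1.
That conflicts with the unit clause (w4').
Both values of w3 lead to a conflict.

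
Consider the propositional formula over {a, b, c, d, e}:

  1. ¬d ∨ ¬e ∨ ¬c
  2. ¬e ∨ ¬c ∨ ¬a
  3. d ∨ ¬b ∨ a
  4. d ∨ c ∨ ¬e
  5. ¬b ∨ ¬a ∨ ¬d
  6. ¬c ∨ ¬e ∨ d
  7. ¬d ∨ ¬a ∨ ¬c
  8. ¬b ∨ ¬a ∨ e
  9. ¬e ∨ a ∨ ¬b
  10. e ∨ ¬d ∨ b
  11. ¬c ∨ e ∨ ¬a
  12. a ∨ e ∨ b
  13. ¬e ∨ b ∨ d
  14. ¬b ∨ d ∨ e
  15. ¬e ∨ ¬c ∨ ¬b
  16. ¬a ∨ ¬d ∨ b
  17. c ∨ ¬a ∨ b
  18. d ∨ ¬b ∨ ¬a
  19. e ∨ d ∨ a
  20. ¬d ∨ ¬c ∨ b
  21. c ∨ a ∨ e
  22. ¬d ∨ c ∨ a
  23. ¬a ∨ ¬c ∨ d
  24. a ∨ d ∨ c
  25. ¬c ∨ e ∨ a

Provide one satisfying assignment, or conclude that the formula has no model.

UNSATISFIABLE

Case d = False:
Case b = False:
The clause (¬e) is unit, so e = False.
The clause (a) is unit, so a = True.
The clause (¬c) is unit, so c = False.
But (c) is also a unit clause — contradiction.
Backtrack on b: now try b = True.
The clause (a) is unit, so a = True.
But (¬a) is also a unit clause — contradiction.
Neither b = True nor b = False works.
Backtrack on d: now try d = True.
Case e = False:
The clause (b) is unit, so b = True.
The clause (¬a) is unit, so a = False.
The clause (c) is unit, so c = True.
But (¬c) is also a unit clause — contradiction.
Backtrack on e: now try e = True.
The clause (¬c) is unit, so c = False.
The clause (a) is unit, so a = True.
The clause (¬b) is unit, so b = False.
But (b) is also a unit clause — contradiction.
Neither e = True nor e = False works.
Neither d = True nor d = False works.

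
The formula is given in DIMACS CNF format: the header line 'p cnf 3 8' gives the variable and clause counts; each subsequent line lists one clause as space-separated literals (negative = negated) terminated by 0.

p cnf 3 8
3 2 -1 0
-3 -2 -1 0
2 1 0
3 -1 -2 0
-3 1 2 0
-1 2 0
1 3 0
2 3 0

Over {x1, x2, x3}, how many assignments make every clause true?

There are 2^3 = 8 truth assignments over (x1, x2, x3).
Check each against the 8 clauses (columns in the order x1, x2, x3):
  F F F  ✗ fails (x2 ∨ x1)
  F F T  ✗ fails (x2 ∨ x1)
  F T F  ✗ fails (x1 ∨ x3)
  F T T  ✓ satisfies all
  T F F  ✗ fails (x3 ∨ x2 ∨ ¬x1)
  T F T  ✗ fails (¬x1 ∨ x2)
  T T F  ✗ fails (x3 ∨ ¬x1 ∨ ¬x2)
  T T T  ✗ fails (¬x3 ∨ ¬x2 ∨ ¬x1)
1 of the 8 rows is a model.

1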